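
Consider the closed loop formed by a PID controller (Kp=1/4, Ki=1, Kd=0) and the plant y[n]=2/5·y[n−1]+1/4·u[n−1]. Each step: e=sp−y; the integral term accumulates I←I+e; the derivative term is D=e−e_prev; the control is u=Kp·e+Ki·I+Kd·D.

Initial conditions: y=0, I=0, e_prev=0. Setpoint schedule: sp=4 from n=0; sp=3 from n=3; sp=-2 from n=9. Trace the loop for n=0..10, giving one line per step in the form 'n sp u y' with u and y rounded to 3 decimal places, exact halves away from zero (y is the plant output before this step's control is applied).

(exact arithmetic carried between steps; '≈' marks a value shown rounded to 6 d.p. or computed from one; I and e_prev carry over from the previous line; the table rounds u and y to 3 d.p., halves away from zero)
n=0: y=0, sp=4, e=sp−y=4; I=4, D=e−e_prev=4; u=1/4·4+1·4+0·4=5; next y=2/5·0+1/4·5=1.25
n=1: y=1.25, sp=4, e=sp−y=2.75; I=6.75, D=e−e_prev=-1.25; u=1/4·2.75+1·6.75+0·(-1.25)=7.4375; next y=2/5·1.25+1/4·7.4375=2.359375
n=2: y=2.359375, sp=4, e=sp−y=1.640625; I=8.390625, D=e−e_prev=-1.109375; u=1/4·1.640625+1·8.390625+0·(-1.109375)≈8.800781; next y=2/5·2.359375+1/4·8.800781≈3.143945
n=3: y≈3.143945, sp=3, e=sp−y≈-0.143945; I≈8.246680, D=e−e_prev≈-1.784570; u=1/4·(-0.143945)+1·8.246680+0·(-1.784570)≈8.210693; next y=2/5·3.143945+1/4·8.210693≈3.310251
n=4: y≈3.310251, sp=3, e=sp−y≈-0.310251; I≈7.936428, D=e−e_prev≈-0.166306; u=1/4·(-0.310251)+1·7.936428+0·(-0.166306)≈7.858865; next y=2/5·3.310251+1/4·7.858865≈3.288817
n=5: y≈3.288817, sp=3, e=sp−y≈-0.288817; I≈7.647611, D=e−e_prev≈0.021435; u=1/4·(-0.288817)+1·7.647611+0·0.021435≈7.575407; next y=2/5·3.288817+1/4·7.575407≈3.209379
n=6: y≈3.209379, sp=3, e=sp−y≈-0.209379; I≈7.438233, D=e−e_prev≈0.079438; u=1/4·(-0.209379)+1·7.438233+0·0.079438≈7.385888; next y=2/5·3.209379+1/4·7.385888≈3.130223
n=7: y≈3.130223, sp=3, e=sp−y≈-0.130223; I≈7.308009, D=e−e_prev≈0.079155; u=1/4·(-0.130223)+1·7.308009+0·0.079155≈7.275453; next y=2/5·3.130223+1/4·7.275453≈3.070953
n=8: y≈3.070953, sp=3, e=sp−y≈-0.070953; I≈7.237057, D=e−e_prev≈0.059271; u=1/4·(-0.070953)+1·7.237057+0·0.059271≈7.219318; next y=2/5·3.070953+1/4·7.219318≈3.033211
n=9: y≈3.033211, sp=-2, e=sp−y≈-5.033211; I≈2.203846, D=e−e_prev≈-4.962258; u=1/4·(-5.033211)+1·2.203846+0·(-4.962258)≈0.945543; next y=2/5·3.033211+1/4·0.945543≈1.449670
n=10: y≈1.449670, sp=-2, e=sp−y≈-3.449670; I≈-1.245824, D=e−e_prev≈1.583541; u=1/4·(-3.449670)+1·(-1.245824)+0·1.583541≈-2.108242; next y=2/5·1.449670+1/4·(-2.108242)≈0.052808

0 4 5.000 0.000
1 4 7.438 1.250
2 4 8.801 2.359
3 3 8.211 3.144
4 3 7.859 3.310
5 3 7.575 3.289
6 3 7.386 3.209
7 3 7.275 3.130
8 3 7.219 3.071
9 -2 0.946 3.033
10 -2 -2.108 1.450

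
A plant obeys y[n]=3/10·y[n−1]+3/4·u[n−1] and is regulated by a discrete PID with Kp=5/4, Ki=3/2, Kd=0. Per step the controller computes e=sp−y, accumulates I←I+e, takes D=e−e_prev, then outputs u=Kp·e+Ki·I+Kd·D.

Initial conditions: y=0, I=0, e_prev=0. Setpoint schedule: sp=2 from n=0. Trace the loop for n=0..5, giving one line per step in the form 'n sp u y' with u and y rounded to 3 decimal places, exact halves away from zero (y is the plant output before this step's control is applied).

0 2 5.500 0.000
1 2 -2.844 4.125
2 2 7.775 -0.895
3 2 -5.641 5.562
4 2 11.358 -2.562
5 2 -10.156 7.750

(exact arithmetic carried between steps; '≈' marks a value shown rounded to 6 d.p. or computed from one; I and e_prev carry over from the previous line; the table rounds u and y to 3 d.p., halves away from zero)
n=0: y=0, sp=2, e=sp−y=2; I=2, D=e−e_prev=2; u=5/4·2+3/2·2+0·2=5.5; next y=3/10·0+3/4·5.5=4.125
n=1: y=4.125, sp=2, e=sp−y=-2.125; I=-0.125, D=e−e_prev=-4.125; u=5/4·(-2.125)+3/2·(-0.125)+0·(-4.125)=-2.84375; next y=3/10·4.125+3/4·(-2.84375)≈-0.895313
n=2: y≈-0.895313, sp=2, e=sp−y≈2.895313; I≈2.770313, D=e−e_prev≈5.020313; u=5/4·2.895313+3/2·2.770313+0·5.020313≈7.774609; next y=3/10·(-0.895313)+3/4·7.774609≈5.562363
n=3: y≈5.562363, sp=2, e=sp−y≈-3.562363; I≈-0.792051, D=e−e_prev≈-6.457676; u=5/4·(-3.562363)+3/2·(-0.792051)+0·(-6.457676)≈-5.641030; next y=3/10·5.562363+3/4·(-5.641030)≈-2.562064
n=4: y≈-2.562064, sp=2, e=sp−y≈4.562064; I≈3.770013, D=e−e_prev≈8.124427; u=5/4·4.562064+3/2·3.770013+0·8.124427≈11.357599; next y=3/10·(-2.562064)+3/4·11.357599≈7.749580
n=5: y≈7.749580, sp=2, e=sp−y≈-5.749580; I≈-1.979567, D=e−e_prev≈-10.311644; u=5/4·(-5.749580)+3/2·(-1.979567)+0·(-10.311644)≈-10.156326; next y=3/10·7.749580+3/4·(-10.156326)≈-5.292371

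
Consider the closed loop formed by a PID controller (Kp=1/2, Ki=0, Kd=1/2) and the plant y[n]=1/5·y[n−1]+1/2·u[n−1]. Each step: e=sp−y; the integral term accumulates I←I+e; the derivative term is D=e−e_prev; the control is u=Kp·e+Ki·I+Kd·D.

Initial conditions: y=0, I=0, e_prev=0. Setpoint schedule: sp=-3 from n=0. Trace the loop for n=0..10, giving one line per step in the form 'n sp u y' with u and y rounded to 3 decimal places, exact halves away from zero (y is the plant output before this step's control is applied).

(exact arithmetic carried between steps; '≈' marks a value shown rounded to 6 d.p. or computed from one; I and e_prev carry over from the previous line; the table rounds u and y to 3 d.p., halves away from zero)
n=0: y=0, sp=-3, e=sp−y=-3; I=-3, D=e−e_prev=-3; u=1/2·(-3)+0·(-3)+1/2·(-3)=-3; next y=1/5·0+1/2·(-3)=-1.5
n=1: y=-1.5, sp=-3, e=sp−y=-1.5; I=-4.5, D=e−e_prev=1.5; u=1/2·(-1.5)+0·(-4.5)+1/2·1.5=0; next y=1/5·(-1.5)+1/2·0=-0.3
n=2: y=-0.3, sp=-3, e=sp−y=-2.7; I=-7.2, D=e−e_prev=-1.2; u=1/2·(-2.7)+0·(-7.2)+1/2·(-1.2)=-1.95; next y=1/5·(-0.3)+1/2·(-1.95)=-1.035
n=3: y=-1.035, sp=-3, e=sp−y=-1.965; I=-9.165, D=e−e_prev=0.735; u=1/2·(-1.965)+0·(-9.165)+1/2·0.735=-0.615; next y=1/5·(-1.035)+1/2·(-0.615)=-0.5145
n=4: y=-0.5145, sp=-3, e=sp−y=-2.4855; I=-11.6505, D=e−e_prev=-0.5205; u=1/2·(-2.4855)+0·(-11.6505)+1/2·(-0.5205)=-1.503; next y=1/5·(-0.5145)+1/2·(-1.503)=-0.8544
n=5: y=-0.8544, sp=-3, e=sp−y=-2.1456; I=-13.7961, D=e−e_prev=0.3399; u=1/2·(-2.1456)+0·(-13.7961)+1/2·0.3399=-0.90285; next y=1/5·(-0.8544)+1/2·(-0.90285)=-0.622305
n=6: y=-0.622305, sp=-3, e=sp−y=-2.377695; I=-16.173795, D=e−e_prev=-0.232095; u=1/2·(-2.377695)+0·(-16.173795)+1/2·(-0.232095)=-1.304895; next y=1/5·(-0.622305)+1/2·(-1.304895)≈-0.776909
n=7: y≈-0.776909, sp=-3, e=sp−y≈-2.223092; I≈-18.396887, D=e−e_prev≈0.154604; u=1/2·(-2.223092)+0·(-18.396887)+1/2·0.154604≈-1.034244; next y=1/5·(-0.776909)+1/2·(-1.034244)≈-0.672504
n=8: y≈-0.672504, sp=-3, e=sp−y≈-2.327496; I≈-20.724383, D=e−e_prev≈-0.104405; u=1/2·(-2.327496)+0·(-20.724383)+1/2·(-0.104405)≈-1.215951; next y=1/5·(-0.672504)+1/2·(-1.215951)≈-0.742476
n=9: y≈-0.742476, sp=-3, e=sp−y≈-2.257524; I≈-22.981907, D=e−e_prev≈0.069972; u=1/2·(-2.257524)+0·(-22.981907)+1/2·0.069972≈-1.093776; next y=1/5·(-0.742476)+1/2·(-1.093776)≈-0.695383
n=10: y≈-0.695383, sp=-3, e=sp−y≈-2.304617; I≈-25.286524, D=e−e_prev≈-0.047093; u=1/2·(-2.304617)+0·(-25.286524)+1/2·(-0.047093)≈-1.175855; next y=1/5·(-0.695383)+1/2·(-1.175855)≈-0.727004

0 -3 -3.000 0.000
1 -3 0.000 -1.500
2 -3 -1.950 -0.300
3 -3 -0.615 -1.035
4 -3 -1.503 -0.515
5 -3 -0.903 -0.854
6 -3 -1.305 -0.622
7 -3 -1.034 -0.777
8 -3 -1.216 -0.673
9 -3 -1.094 -0.742
10 -3 -1.176 -0.695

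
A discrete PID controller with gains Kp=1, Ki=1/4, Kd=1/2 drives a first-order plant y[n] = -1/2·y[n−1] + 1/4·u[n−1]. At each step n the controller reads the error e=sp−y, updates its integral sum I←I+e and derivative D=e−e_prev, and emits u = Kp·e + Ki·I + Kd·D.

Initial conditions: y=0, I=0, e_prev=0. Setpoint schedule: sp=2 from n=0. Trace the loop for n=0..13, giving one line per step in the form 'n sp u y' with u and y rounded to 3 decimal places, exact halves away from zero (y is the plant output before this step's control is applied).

0 2 3.500 0.000
1 2 1.469 0.875
2 2 3.842 -0.070
3 2 2.021 0.996
4 2 4.535 0.008
5 2 2.575 1.130
6 2 5.193 0.079
7 2 3.082 1.259
8 2 5.814 0.141
9 2 3.547 1.383
10 2 6.400 0.195
11 2 3.970 1.502
12 2 6.955 0.241
13 2 4.355 1.618

(exact arithmetic carried between steps; '≈' marks a value shown rounded to 6 d.p. or computed from one; I and e_prev carry over from the previous line; the table rounds u and y to 3 d.p., halves away from zero)
n=0: y=0, sp=2, e=sp−y=2; I=2, D=e−e_prev=2; u=1·2+1/4·2+1/2·2=3.5; next y=-1/2·0+1/4·3.5=0.875
n=1: y=0.875, sp=2, e=sp−y=1.125; I=3.125, D=e−e_prev=-0.875; u=1·1.125+1/4·3.125+1/2·(-0.875)=1.46875; next y=-1/2·0.875+1/4·1.46875≈-0.070313
n=2: y≈-0.070313, sp=2, e=sp−y≈2.070313; I≈5.195313, D=e−e_prev≈0.945313; u=1·2.070313+1/4·5.195313+1/2·0.945313≈3.841797; next y=-1/2·(-0.070313)+1/4·3.841797≈0.995605
n=3: y≈0.995605, sp=2, e=sp−y≈1.004395; I≈6.199707, D=e−e_prev≈-1.065918; u=1·1.004395+1/4·6.199707+1/2·(-1.065918)≈2.021362; next y=-1/2·0.995605+1/4·2.021362≈0.007538
n=4: y≈0.007538, sp=2, e=sp−y≈1.992462; I≈8.192169, D=e−e_prev≈0.988068; u=1·1.992462+1/4·8.192169+1/2·0.988068≈4.534538; next y=-1/2·0.007538+1/4·4.534538≈1.129866
n=5: y≈1.129866, sp=2, e=sp−y≈0.870134; I≈9.062304, D=e−e_prev≈-1.122328; u=1·0.870134+1/4·9.062304+1/2·(-1.122328)≈2.574546; next y=-1/2·1.129866+1/4·2.574546≈0.078704
n=6: y≈0.078704, sp=2, e=sp−y≈1.921296; I≈10.983600, D=e−e_prev≈1.051162; u=1·1.921296+1/4·10.983600+1/2·1.051162≈5.192777; next y=-1/2·0.078704+1/4·5.192777≈1.258842
n=7: y≈1.258842, sp=2, e=sp−y≈0.741158; I≈11.724757, D=e−e_prev≈-1.180139; u=1·0.741158+1/4·11.724757+1/2·(-1.180139)≈3.082278; next y=-1/2·1.258842+1/4·3.082278≈0.141148
n=8: y≈0.141148, sp=2, e=sp−y≈1.858852; I≈13.583609, D=e−e_prev≈1.117694; u=1·1.858852+1/4·13.583609+1/2·1.117694≈5.813601; next y=-1/2·0.141148+1/4·5.813601≈1.382826
n=9: y≈1.382826, sp=2, e=sp−y≈0.617174; I≈14.200783, D=e−e_prev≈-1.241678; u=1·0.617174+1/4·14.200783+1/2·(-1.241678)≈3.546531; next y=-1/2·1.382826+1/4·3.546531≈0.195220
n=10: y≈0.195220, sp=2, e=sp−y≈1.804780; I≈16.005563, D=e−e_prev≈1.187607; u=1·1.804780+1/4·16.005563+1/2·1.187607≈6.399975; next y=-1/2·0.195220+1/4·6.399975≈1.502384
n=11: y≈1.502384, sp=2, e=sp−y≈0.497616; I≈16.503180, D=e−e_prev≈-1.307164; u=1·0.497616+1/4·16.503180+1/2·(-1.307164)≈3.969829; next y=-1/2·1.502384+1/4·3.969829≈0.241265
n=12: y≈0.241265, sp=2, e=sp−y≈1.758735; I≈18.261914, D=e−e_prev≈1.261119; u=1·1.758735+1/4·18.261914+1/2·1.261119≈6.954773; next y=-1/2·0.241265+1/4·6.954773≈1.618061
n=13: y≈1.618061, sp=2, e=sp−y≈0.381939; I≈18.643854, D=e−e_prev≈-1.376795; u=1·0.381939+1/4·18.643854+1/2·(-1.376795)≈4.354505; next y=-1/2·1.618061+1/4·4.354505≈0.279596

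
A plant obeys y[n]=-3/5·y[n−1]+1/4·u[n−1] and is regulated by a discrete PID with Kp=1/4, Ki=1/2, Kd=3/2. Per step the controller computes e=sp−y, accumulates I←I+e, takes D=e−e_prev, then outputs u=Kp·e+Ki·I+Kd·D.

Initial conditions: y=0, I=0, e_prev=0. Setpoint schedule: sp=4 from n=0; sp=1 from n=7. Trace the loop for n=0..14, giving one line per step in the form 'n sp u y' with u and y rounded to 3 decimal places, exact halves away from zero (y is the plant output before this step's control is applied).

(exact arithmetic carried between steps; '≈' marks a value shown rounded to 6 d.p. or computed from one; I and e_prev carry over from the previous line; the table rounds u and y to 3 d.p., halves away from zero)
n=0: y=0, sp=4, e=sp−y=4; I=4, D=e−e_prev=4; u=1/4·4+1/2·4+3/2·4=9; next y=-3/5·0+1/4·9=2.25
n=1: y=2.25, sp=4, e=sp−y=1.75; I=5.75, D=e−e_prev=-2.25; u=1/4·1.75+1/2·5.75+3/2·(-2.25)=-0.0625; next y=-3/5·2.25+1/4·(-0.0625)=-1.365625
n=2: y=-1.365625, sp=4, e=sp−y=5.365625; I=11.115625, D=e−e_prev=3.615625; u=1/4·5.365625+1/2·11.115625+3/2·3.615625≈12.322656; next y=-3/5·(-1.365625)+1/4·12.322656≈3.900039
n=3: y≈3.900039, sp=4, e=sp−y≈0.099961; I≈11.215586, D=e−e_prev≈-5.265664; u=1/4·0.099961+1/2·11.215586+3/2·(-5.265664)≈-2.265713; next y=-3/5·3.900039+1/4·(-2.265713)≈-2.906452
n=4: y≈-2.906452, sp=4, e=sp−y≈6.906452; I≈18.122038, D=e−e_prev≈6.806491; u=1/4·6.906452+1/2·18.122038+3/2·6.806491≈20.997368; next y=-3/5·(-2.906452)+1/4·20.997368≈6.993213
n=5: y≈6.993213, sp=4, e=sp−y≈-2.993213; I≈15.128825, D=e−e_prev≈-9.899665; u=1/4·(-2.993213)+1/2·15.128825+3/2·(-9.899665)≈-8.033388; next y=-3/5·6.993213+1/4·(-8.033388)≈-6.204275
n=6: y≈-6.204275, sp=4, e=sp−y≈10.204275; I≈25.333099, D=e−e_prev≈13.197488; u=1/4·10.204275+1/2·25.333099+3/2·13.197488≈35.013850; next y=-3/5·(-6.204275)+1/4·35.013850≈12.476027
n=7: y≈12.476027, sp=1, e=sp−y≈-11.476027; I≈13.857072, D=e−e_prev≈-21.680302; u=1/4·(-11.476027)+1/2·13.857072+3/2·(-21.680302)≈-28.460924; next y=-3/5·12.476027+1/4·(-28.460924)≈-14.600847
n=8: y≈-14.600847, sp=1, e=sp−y≈15.600847; I≈29.457919, D=e−e_prev≈27.076875; u=1/4·15.600847+1/2·29.457919+3/2·27.076875≈59.244483; next y=-3/5·(-14.600847)+1/4·59.244483≈23.571629
n=9: y≈23.571629, sp=1, e=sp−y≈-22.571629; I≈6.886290, D=e−e_prev≈-38.172477; u=1/4·(-22.571629)+1/2·6.886290+3/2·(-38.172477)≈-59.458477; next y=-3/5·23.571629+1/4·(-59.458477)≈-29.007597
n=10: y≈-29.007597, sp=1, e=sp−y≈30.007597; I≈36.893887, D=e−e_prev≈52.579226; u=1/4·30.007597+1/2·36.893887+3/2·52.579226≈104.817682; next y=-3/5·(-29.007597)+1/4·104.817682≈43.608979
n=11: y≈43.608979, sp=1, e=sp−y≈-42.608979; I≈-5.715092, D=e−e_prev≈-72.616575; u=1/4·(-42.608979)+1/2·(-5.715092)+3/2·(-72.616575)≈-122.434654; next y=-3/5·43.608979+1/4·(-122.434654)≈-56.774051
n=12: y≈-56.774051, sp=1, e=sp−y≈57.774051; I≈52.058959, D=e−e_prev≈100.383029; u=1/4·57.774051+1/2·52.058959+3/2·100.383029≈191.047536; next y=-3/5·(-56.774051)+1/4·191.047536≈81.826314
n=13: y≈81.826314, sp=1, e=sp−y≈-80.826314; I≈-28.767355, D=e−e_prev≈-138.600365; u=1/4·(-80.826314)+1/2·(-28.767355)+3/2·(-138.600365)≈-242.490804; next y=-3/5·81.826314+1/4·(-242.490804)≈-109.718489
n=14: y≈-109.718489, sp=1, e=sp−y≈110.718489; I≈81.951134, D=e−e_prev≈191.544804; u=1/4·110.718489+1/2·81.951134+3/2·191.544804≈355.972395; next y=-3/5·(-109.718489)+1/4·355.972395≈154.824192

0 4 9.000 0.000
1 4 -0.063 2.250
2 4 12.323 -1.366
3 4 -2.266 3.900
4 4 20.997 -2.906
5 4 -8.033 6.993
6 4 35.014 -6.204
7 1 -28.461 12.476
8 1 59.244 -14.601
9 1 -59.458 23.572
10 1 104.818 -29.008
11 1 -122.435 43.609
12 1 191.048 -56.774
13 1 -242.491 81.826
14 1 355.972 -109.718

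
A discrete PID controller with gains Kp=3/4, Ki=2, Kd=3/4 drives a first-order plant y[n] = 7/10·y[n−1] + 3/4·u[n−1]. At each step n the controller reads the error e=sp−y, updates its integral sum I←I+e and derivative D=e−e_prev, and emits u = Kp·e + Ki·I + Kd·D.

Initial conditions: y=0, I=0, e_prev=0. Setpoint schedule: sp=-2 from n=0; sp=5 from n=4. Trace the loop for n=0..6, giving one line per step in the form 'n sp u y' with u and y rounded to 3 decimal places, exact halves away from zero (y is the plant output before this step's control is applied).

(exact arithmetic carried between steps; '≈' marks a value shown rounded to 6 d.p. or computed from one; I and e_prev carry over from the previous line; the table rounds u and y to 3 d.p., halves away from zero)
n=0: y=0, sp=-2, e=sp−y=-2; I=-2, D=e−e_prev=-2; u=3/4·(-2)+2·(-2)+3/4·(-2)=-7; next y=7/10·0+3/4·(-7)=-5.25
n=1: y=-5.25, sp=-2, e=sp−y=3.25; I=1.25, D=e−e_prev=5.25; u=3/4·3.25+2·1.25+3/4·5.25=8.875; next y=7/10·(-5.25)+3/4·8.875=2.98125
n=2: y=2.98125, sp=-2, e=sp−y=-4.98125; I=-3.73125, D=e−e_prev=-8.23125; u=3/4·(-4.98125)+2·(-3.73125)+3/4·(-8.23125)=-17.371875; next y=7/10·2.98125+3/4·(-17.371875)≈-10.942031
n=3: y≈-10.942031, sp=-2, e=sp−y≈8.942031; I≈5.210781, D=e−e_prev≈13.923281; u=3/4·8.942031+2·5.210781+3/4·13.923281≈27.570547; next y=7/10·(-10.942031)+3/4·27.570547≈13.018488
n=4: y≈13.018488, sp=5, e=sp−y≈-8.018488; I≈-2.807707, D=e−e_prev≈-16.960520; u=3/4·(-8.018488)+2·(-2.807707)+3/4·(-16.960520)≈-24.349670; next y=7/10·13.018488+3/4·(-24.349670)≈-9.149311
n=5: y≈-9.149311, sp=5, e=sp−y≈14.149311; I≈11.341604, D=e−e_prev≈22.167799; u=3/4·14.149311+2·11.341604+3/4·22.167799≈49.921039; next y=7/10·(-9.149311)+3/4·49.921039≈31.036262
n=6: y≈31.036262, sp=5, e=sp−y≈-26.036262; I≈-14.694658, D=e−e_prev≈-40.185573; u=3/4·(-26.036262)+2·(-14.694658)+3/4·(-40.185573)≈-79.055693; next y=7/10·31.036262+3/4·(-79.055693)≈-37.566386

0 -2 -7.000 0.000
1 -2 8.875 -5.250
2 -2 -17.372 2.981
3 -2 27.571 -10.942
4 5 -24.350 13.018
5 5 49.921 -9.149
6 5 -79.056 31.036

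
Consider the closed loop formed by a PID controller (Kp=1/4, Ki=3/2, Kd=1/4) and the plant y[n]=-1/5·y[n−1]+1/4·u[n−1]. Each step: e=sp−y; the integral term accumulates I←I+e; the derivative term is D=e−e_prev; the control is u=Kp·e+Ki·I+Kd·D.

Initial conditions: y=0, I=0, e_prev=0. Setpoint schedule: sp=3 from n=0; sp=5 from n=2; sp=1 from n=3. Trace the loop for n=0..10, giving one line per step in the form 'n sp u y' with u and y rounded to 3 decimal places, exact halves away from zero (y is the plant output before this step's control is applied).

0 3 6.000 0.000
1 3 6.750 1.500
2 5 13.600 1.388
3 1 7.021 3.123
4 1 9.254 1.131
5 1 6.647 2.087
6 1 6.941 1.244
7 1 5.880 1.486
8 1 5.838 1.173
9 1 5.396 1.225
10 1 5.314 1.104

(exact arithmetic carried between steps; '≈' marks a value shown rounded to 6 d.p. or computed from one; I and e_prev carry over from the previous line; the table rounds u and y to 3 d.p., halves away from zero)
n=0: y=0, sp=3, e=sp−y=3; I=3, D=e−e_prev=3; u=1/4·3+3/2·3+1/4·3=6; next y=-1/5·0+1/4·6=1.5
n=1: y=1.5, sp=3, e=sp−y=1.5; I=4.5, D=e−e_prev=-1.5; u=1/4·1.5+3/2·4.5+1/4·(-1.5)=6.75; next y=-1/5·1.5+1/4·6.75=1.3875
n=2: y=1.3875, sp=5, e=sp−y=3.6125; I=8.1125, D=e−e_prev=2.1125; u=1/4·3.6125+3/2·8.1125+1/4·2.1125=13.6; next y=-1/5·1.3875+1/4·13.6=3.1225
n=3: y=3.1225, sp=1, e=sp−y=-2.1225; I=5.99, D=e−e_prev=-5.735; u=1/4·(-2.1225)+3/2·5.99+1/4·(-5.735)=7.020625; next y=-1/5·3.1225+1/4·7.020625≈1.130656
n=4: y≈1.130656, sp=1, e=sp−y≈-0.130656; I≈5.859344, D=e−e_prev≈1.991844; u=1/4·(-0.130656)+3/2·5.859344+1/4·1.991844≈9.254313; next y=-1/5·1.130656+1/4·9.254313≈2.087447
n=5: y≈2.087447, sp=1, e=sp−y≈-1.087447; I≈4.771897, D=e−e_prev≈-0.956791; u=1/4·(-1.087447)+3/2·4.771897+1/4·(-0.956791)≈6.646786; next y=-1/5·2.087447+1/4·6.646786≈1.244207
n=6: y≈1.244207, sp=1, e=sp−y≈-0.244207; I≈4.527690, D=e−e_prev≈0.843240; u=1/4·(-0.244207)+3/2·4.527690+1/4·0.843240≈6.941293; next y=-1/5·1.244207+1/4·6.941293≈1.486482
n=7: y≈1.486482, sp=1, e=sp−y≈-0.486482; I≈4.041208, D=e−e_prev≈-0.242275; u=1/4·(-0.486482)+3/2·4.041208+1/4·(-0.242275)≈5.879623; next y=-1/5·1.486482+1/4·5.879623≈1.172609
n=8: y≈1.172609, sp=1, e=sp−y≈-0.172609; I≈3.868599, D=e−e_prev≈0.313872; u=1/4·(-0.172609)+3/2·3.868599+1/4·0.313872≈5.838214; next y=-1/5·1.172609+1/4·5.838214≈1.225032
n=9: y≈1.225032, sp=1, e=sp−y≈-0.225032; I≈3.643567, D=e−e_prev≈-0.052422; u=1/4·(-0.225032)+3/2·3.643567+1/4·(-0.052422)≈5.395987; next y=-1/5·1.225032+1/4·5.395987≈1.103990
n=10: y≈1.103990, sp=1, e=sp−y≈-0.103990; I≈3.539577, D=e−e_prev≈0.121041; u=1/4·(-0.103990)+3/2·3.539577+1/4·0.121041≈5.313628; next y=-1/5·1.103990+1/4·5.313628≈1.107609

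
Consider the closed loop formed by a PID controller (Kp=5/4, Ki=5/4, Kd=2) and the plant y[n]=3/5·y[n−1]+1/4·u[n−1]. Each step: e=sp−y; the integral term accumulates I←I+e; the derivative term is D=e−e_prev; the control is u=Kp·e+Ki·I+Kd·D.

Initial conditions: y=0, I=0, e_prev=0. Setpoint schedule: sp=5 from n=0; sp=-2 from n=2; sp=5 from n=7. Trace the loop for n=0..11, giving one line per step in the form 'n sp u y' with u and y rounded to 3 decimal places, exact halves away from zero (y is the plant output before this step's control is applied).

(exact arithmetic carried between steps; '≈' marks a value shown rounded to 6 d.p. or computed from one; I and e_prev carry over from the previous line; the table rounds u and y to 3 d.p., halves away from zero)
n=0: y=0, sp=5, e=sp−y=5; I=5, D=e−e_prev=5; u=5/4·5+5/4·5+2·5=22.5; next y=3/5·0+1/4·22.5=5.625
n=1: y=5.625, sp=5, e=sp−y=-0.625; I=4.375, D=e−e_prev=-5.625; u=5/4·(-0.625)+5/4·4.375+2·(-5.625)=-6.5625; next y=3/5·5.625+1/4·(-6.5625)=1.734375
n=2: y=1.734375, sp=-2, e=sp−y=-3.734375; I=0.640625, D=e−e_prev=-3.109375; u=5/4·(-3.734375)+5/4·0.640625+2·(-3.109375)≈-10.085938; next y=3/5·1.734375+1/4·(-10.085938)≈-1.480859
n=3: y≈-1.480859, sp=-2, e=sp−y≈-0.519141; I≈0.121484, D=e−e_prev≈3.215234; u=5/4·(-0.519141)+5/4·0.121484+2·3.215234≈5.933398; next y=3/5·(-1.480859)+1/4·5.933398≈0.594834
n=4: y≈0.594834, sp=-2, e=sp−y≈-2.594834; I≈-2.473350, D=e−e_prev≈-2.075693; u=5/4·(-2.594834)+5/4·(-2.473350)+2·(-2.075693)≈-10.486616; next y=3/5·0.594834+1/4·(-10.486616)≈-2.264754
n=5: y≈-2.264754, sp=-2, e=sp−y≈0.264754; I≈-2.208596, D=e−e_prev≈2.859588; u=5/4·0.264754+5/4·(-2.208596)+2·2.859588≈3.289372; next y=3/5·(-2.264754)+1/4·3.289372≈-0.536509
n=6: y≈-0.536509, sp=-2, e=sp−y≈-1.463491; I≈-3.672087, D=e−e_prev≈-1.728245; u=5/4·(-1.463491)+5/4·(-3.672087)+2·(-1.728245)≈-9.875961; next y=3/5·(-0.536509)+1/4·(-9.875961)≈-2.790896
n=7: y≈-2.790896, sp=5, e=sp−y≈7.790896; I≈4.118809, D=e−e_prev≈9.254387; u=5/4·7.790896+5/4·4.118809+2·9.254387≈33.395904; next y=3/5·(-2.790896)+1/4·33.395904≈6.674439
n=8: y≈6.674439, sp=5, e=sp−y≈-1.674439; I≈2.444370, D=e−e_prev≈-9.465334; u=5/4·(-1.674439)+5/4·2.444370+2·(-9.465334)≈-17.968254; next y=3/5·6.674439+1/4·(-17.968254)≈-0.487400
n=9: y≈-0.487400, sp=5, e=sp−y≈5.487400; I≈7.931771, D=e−e_prev≈7.161839; u=5/4·5.487400+5/4·7.931771+2·7.161839≈31.097642; next y=3/5·(-0.487400)+1/4·31.097642≈7.481970
n=10: y≈7.481970, sp=5, e=sp−y≈-2.481970; I≈5.449800, D=e−e_prev≈-7.969371; u=5/4·(-2.481970)+5/4·5.449800+2·(-7.969371)≈-12.228953; next y=3/5·7.481970+1/4·(-12.228953)≈1.431944
n=11: y≈1.431944, sp=5, e=sp−y≈3.568056; I≈9.017857, D=e−e_prev≈6.050026; u=5/4·3.568056+5/4·9.017857+2·6.050026≈27.832444; next y=3/5·1.431944+1/4·27.832444≈7.817277

0 5 22.500 0.000
1 5 -6.563 5.625
2 -2 -10.086 1.734
3 -2 5.933 -1.481
4 -2 -10.487 0.595
5 -2 3.289 -2.265
6 -2 -9.876 -0.537
7 5 33.396 -2.791
8 5 -17.968 6.674
9 5 31.098 -0.487
10 5 -12.229 7.482
11 5 27.832 1.432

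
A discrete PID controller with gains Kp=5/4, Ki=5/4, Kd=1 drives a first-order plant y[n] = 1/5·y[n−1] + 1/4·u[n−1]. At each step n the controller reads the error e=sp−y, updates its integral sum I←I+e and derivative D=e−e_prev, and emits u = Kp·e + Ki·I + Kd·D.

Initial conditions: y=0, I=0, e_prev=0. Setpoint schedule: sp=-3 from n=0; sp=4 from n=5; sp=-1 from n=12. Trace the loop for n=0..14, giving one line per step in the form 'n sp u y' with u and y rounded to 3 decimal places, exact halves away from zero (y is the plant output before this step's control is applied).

0 -3 -10.500 0.000
1 -3 -2.063 -2.625
2 -3 -10.702 -1.041
3 -3 -5.116 -2.884
4 -3 -10.702 -1.856
5 4 17.564 -3.047
6 4 -5.718 3.782
7 4 16.975 -0.673
8 4 1.624 4.109
9 4 16.354 1.228
10 4 6.066 4.334
11 4 15.583 2.383
12 -1 -8.809 4.372
13 -1 11.415 -1.328
14 -1 -7.581 2.588

(exact arithmetic carried between steps; '≈' marks a value shown rounded to 6 d.p. or computed from one; I and e_prev carry over from the previous line; the table rounds u and y to 3 d.p., halves away from zero)
n=0: y=0, sp=-3, e=sp−y=-3; I=-3, D=e−e_prev=-3; u=5/4·(-3)+5/4·(-3)+1·(-3)=-10.5; next y=1/5·0+1/4·(-10.5)=-2.625
n=1: y=-2.625, sp=-3, e=sp−y=-0.375; I=-3.375, D=e−e_prev=2.625; u=5/4·(-0.375)+5/4·(-3.375)+1·2.625=-2.0625; next y=1/5·(-2.625)+1/4·(-2.0625)=-1.040625
n=2: y=-1.040625, sp=-3, e=sp−y=-1.959375; I=-5.334375, D=e−e_prev=-1.584375; u=5/4·(-1.959375)+5/4·(-5.334375)+1·(-1.584375)≈-10.701563; next y=1/5·(-1.040625)+1/4·(-10.701563)≈-2.883516
n=3: y≈-2.883516, sp=-3, e=sp−y≈-0.116484; I≈-5.450859, D=e−e_prev≈1.842891; u=5/4·(-0.116484)+5/4·(-5.450859)+1·1.842891≈-5.116289; next y=1/5·(-2.883516)+1/4·(-5.116289)≈-1.855775
n=4: y≈-1.855775, sp=-3, e=sp−y≈-1.144225; I≈-6.595084, D=e−e_prev≈-1.027740; u=5/4·(-1.144225)+5/4·(-6.595084)+1·(-1.027740)≈-10.701876; next y=1/5·(-1.855775)+1/4·(-10.701876)≈-3.046624
n=5: y≈-3.046624, sp=4, e=sp−y≈7.046624; I≈0.451540, D=e−e_prev≈8.190849; u=5/4·7.046624+5/4·0.451540+1·8.190849≈17.563554; next y=1/5·(-3.046624)+1/4·17.563554≈3.781564
n=6: y≈3.781564, sp=4, e=sp−y≈0.218436; I≈0.669976, D=e−e_prev≈-6.828188; u=5/4·0.218436+5/4·0.669976+1·(-6.828188)≈-5.717672; next y=1/5·3.781564+1/4·(-5.717672)≈-0.673105
n=7: y≈-0.673105, sp=4, e=sp−y≈4.673105; I≈5.343082, D=e−e_prev≈4.454669; u=5/4·4.673105+5/4·5.343082+1·4.454669≈16.974902; next y=1/5·(-0.673105)+1/4·16.974902≈4.109105
n=8: y≈4.109105, sp=4, e=sp−y≈-0.109105; I≈5.233977, D=e−e_prev≈-4.782210; u=5/4·(-0.109105)+5/4·5.233977+1·(-4.782210)≈1.623881; next y=1/5·4.109105+1/4·1.623881≈1.227791
n=9: y≈1.227791, sp=4, e=sp−y≈2.772209; I≈8.006186, D=e−e_prev≈2.881313; u=5/4·2.772209+5/4·8.006186+1·2.881313≈16.354307; next y=1/5·1.227791+1/4·16.354307≈4.334135
n=10: y≈4.334135, sp=4, e=sp−y≈-0.334135; I≈7.672051, D=e−e_prev≈-3.106344; u=5/4·(-0.334135)+5/4·7.672051+1·(-3.106344)≈6.066051; next y=1/5·4.334135+1/4·6.066051≈2.383340
n=11: y≈2.383340, sp=4, e=sp−y≈1.616660; I≈9.288711, D=e−e_prev≈1.950795; u=5/4·1.616660+5/4·9.288711+1·1.950795≈15.582509; next y=1/5·2.383340+1/4·15.582509≈4.372295
n=12: y≈4.372295, sp=-1, e=sp−y≈-5.372295; I≈3.916416, D=e−e_prev≈-6.988956; u=5/4·(-5.372295)+5/4·3.916416+1·(-6.988956)≈-8.808805; next y=1/5·4.372295+1/4·(-8.808805)≈-1.327742
n=13: y≈-1.327742, sp=-1, e=sp−y≈0.327742; I≈4.244158, D=e−e_prev≈5.700037; u=5/4·0.327742+5/4·4.244158+1·5.700037≈11.414913; next y=1/5·(-1.327742)+1/4·11.414913≈2.588180
n=14: y≈2.588180, sp=-1, e=sp−y≈-3.588180; I≈0.655978, D=e−e_prev≈-3.915922; u=5/4·(-3.588180)+5/4·0.655978+1·(-3.915922)≈-7.581174; next y=1/5·2.588180+1/4·(-7.581174)≈-1.377657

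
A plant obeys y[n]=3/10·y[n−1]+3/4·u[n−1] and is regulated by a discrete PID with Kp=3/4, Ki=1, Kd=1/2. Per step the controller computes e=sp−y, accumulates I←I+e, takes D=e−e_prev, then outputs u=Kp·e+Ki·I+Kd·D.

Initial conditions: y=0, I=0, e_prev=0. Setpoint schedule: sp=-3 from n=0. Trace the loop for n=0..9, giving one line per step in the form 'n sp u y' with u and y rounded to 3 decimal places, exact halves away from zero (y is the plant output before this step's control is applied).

(exact arithmetic carried between steps; '≈' marks a value shown rounded to 6 d.p. or computed from one; I and e_prev carry over from the previous line; the table rounds u and y to 3 d.p., halves away from zero)
n=0: y=0, sp=-3, e=sp−y=-3; I=-3, D=e−e_prev=-3; u=3/4·(-3)+1·(-3)+1/2·(-3)=-6.75; next y=3/10·0+3/4·(-6.75)=-5.0625
n=1: y=-5.0625, sp=-3, e=sp−y=2.0625; I=-0.9375, D=e−e_prev=5.0625; u=3/4·2.0625+1·(-0.9375)+1/2·5.0625=3.140625; next y=3/10·(-5.0625)+3/4·3.140625≈0.836719
n=2: y≈0.836719, sp=-3, e=sp−y≈-3.836719; I≈-4.774219, D=e−e_prev≈-5.899219; u=3/4·(-3.836719)+1·(-4.774219)+1/2·(-5.899219)≈-10.601367; next y=3/10·0.836719+3/4·(-10.601367)≈-7.700010
n=3: y≈-7.700010, sp=-3, e=sp−y≈4.700010; I≈-0.074209, D=e−e_prev≈8.536729; u=3/4·4.700010+1·(-0.074209)+1/2·8.536729≈7.719163; next y=3/10·(-7.700010)+3/4·7.719163≈3.479369
n=4: y≈3.479369, sp=-3, e=sp−y≈-6.479369; I≈-6.553578, D=e−e_prev≈-11.179379; u=3/4·(-6.479369)+1·(-6.553578)+1/2·(-11.179379)≈-17.002794; next y=3/10·3.479369+3/4·(-17.002794)≈-11.708285
n=5: y≈-11.708285, sp=-3, e=sp−y≈8.708285; I≈2.154707, D=e−e_prev≈15.187654; u=3/4·8.708285+1·2.154707+1/2·15.187654≈16.279748; next y=3/10·(-11.708285)+3/4·16.279748≈8.697325
n=6: y≈8.697325, sp=-3, e=sp−y≈-11.697325; I≈-9.542618, D=e−e_prev≈-20.405610; u=3/4·(-11.697325)+1·(-9.542618)+1/2·(-20.405610)≈-28.518417; next y=3/10·8.697325+3/4·(-28.518417)≈-18.779615
n=7: y≈-18.779615, sp=-3, e=sp−y≈15.779615; I≈6.236997, D=e−e_prev≈27.476941; u=3/4·15.779615+1·6.236997+1/2·27.476941≈31.810179; next y=3/10·(-18.779615)+3/4·31.810179≈18.223750
n=8: y≈18.223750, sp=-3, e=sp−y≈-21.223750; I≈-14.986752, D=e−e_prev≈-37.003365; u=3/4·(-21.223750)+1·(-14.986752)+1/2·(-37.003365)≈-49.406247; next y=3/10·18.223750+3/4·(-49.406247)≈-31.587560
n=9: y≈-31.587560, sp=-3, e=sp−y≈28.587560; I≈13.600808, D=e−e_prev≈49.811310; u=3/4·28.587560+1·13.600808+1/2·49.811310≈59.947133; next y=3/10·(-31.587560)+3/4·59.947133≈35.484082

0 -3 -6.750 0.000
1 -3 3.141 -5.063
2 -3 -10.601 0.837
3 -3 7.719 -7.700
4 -3 -17.003 3.479
5 -3 16.280 -11.708
6 -3 -28.518 8.697
7 -3 31.810 -18.780
8 -3 -49.406 18.224
9 -3 59.947 -31.588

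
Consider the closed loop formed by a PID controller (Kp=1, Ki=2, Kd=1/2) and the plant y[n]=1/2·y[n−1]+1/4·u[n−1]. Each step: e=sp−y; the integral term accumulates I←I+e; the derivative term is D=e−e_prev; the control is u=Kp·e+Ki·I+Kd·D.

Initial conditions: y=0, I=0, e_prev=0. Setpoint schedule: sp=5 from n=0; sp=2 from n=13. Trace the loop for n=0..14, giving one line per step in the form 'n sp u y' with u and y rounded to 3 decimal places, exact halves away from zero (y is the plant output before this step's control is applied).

0 5 17.500 0.000
1 5 9.688 4.375
2 5 12.305 4.609
3 5 10.503 5.381
4 5 10.353 5.316
5 5 9.933 5.246
6 5 9.895 5.106
7 5 9.890 5.027
8 5 9.940 4.986
9 5 9.976 4.978
10 5 9.998 4.983
11 5 10.007 4.991
12 5 10.007 4.997
13 2 -0.495 5.000
14 2 4.190 2.376

(exact arithmetic carried between steps; '≈' marks a value shown rounded to 6 d.p. or computed from one; I and e_prev carry over from the previous line; the table rounds u and y to 3 d.p., halves away from zero)
n=0: y=0, sp=5, e=sp−y=5; I=5, D=e−e_prev=5; u=1·5+2·5+1/2·5=17.5; next y=1/2·0+1/4·17.5=4.375
n=1: y=4.375, sp=5, e=sp−y=0.625; I=5.625, D=e−e_prev=-4.375; u=1·0.625+2·5.625+1/2·(-4.375)=9.6875; next y=1/2·4.375+1/4·9.6875=4.609375
n=2: y=4.609375, sp=5, e=sp−y=0.390625; I=6.015625, D=e−e_prev=-0.234375; u=1·0.390625+2·6.015625+1/2·(-0.234375)≈12.304688; next y=1/2·4.609375+1/4·12.304688≈5.380859
n=3: y≈5.380859, sp=5, e=sp−y≈-0.380859; I≈5.634766, D=e−e_prev≈-0.771484; u=1·(-0.380859)+2·5.634766+1/2·(-0.771484)≈10.502930; next y=1/2·5.380859+1/4·10.502930≈5.316162
n=4: y≈5.316162, sp=5, e=sp−y≈-0.316162; I≈5.318604, D=e−e_prev≈0.064697; u=1·(-0.316162)+2·5.318604+1/2·0.064697≈10.353394; next y=1/2·5.316162+1/4·10.353394≈5.246429
n=5: y≈5.246429, sp=5, e=sp−y≈-0.246429; I≈5.072174, D=e−e_prev≈0.069733; u=1·(-0.246429)+2·5.072174+1/2·0.069733≈9.932785; next y=1/2·5.246429+1/4·9.932785≈5.106411
n=6: y≈5.106411, sp=5, e=sp−y≈-0.106411; I≈4.965763, D=e−e_prev≈0.140018; u=1·(-0.106411)+2·4.965763+1/2·0.140018≈9.895124; next y=1/2·5.106411+1/4·9.895124≈5.026987
n=7: y≈5.026987, sp=5, e=sp−y≈-0.026987; I≈4.938776, D=e−e_prev≈0.079424; u=1·(-0.026987)+2·4.938776+1/2·0.079424≈9.890279; next y=1/2·5.026987+1/4·9.890279≈4.986063
n=8: y≈4.986063, sp=5, e=sp−y≈0.013937; I≈4.952714, D=e−e_prev≈0.040924; u=1·0.013937+2·4.952714+1/2·0.040924≈9.939826; next y=1/2·4.986063+1/4·9.939826≈4.977988
n=9: y≈4.977988, sp=5, e=sp−y≈0.022012; I≈4.974726, D=e−e_prev≈0.008075; u=1·0.022012+2·4.974726+1/2·0.008075≈9.975501; next y=1/2·4.977988+1/4·9.975501≈4.982869
n=10: y≈4.982869, sp=5, e=sp−y≈0.017131; I≈4.991856, D=e−e_prev≈-0.004881; u=1·0.017131+2·4.991856+1/2·(-0.004881)≈9.998403; next y=1/2·4.982869+1/4·9.998403≈4.991035
n=11: y≈4.991035, sp=5, e=sp−y≈0.008965; I≈5.000821, D=e−e_prev≈-0.008166; u=1·0.008965+2·5.000821+1/2·(-0.008166)≈10.006524; next y=1/2·4.991035+1/4·10.006524≈4.997149
n=12: y≈4.997149, sp=5, e=sp−y≈0.002851; I≈5.003672, D=e−e_prev≈-0.006113; u=1·0.002851+2·5.003672+1/2·(-0.006113)≈10.007140; next y=1/2·4.997149+1/4·10.007140≈5.000359
n=13: y≈5.000359, sp=2, e=sp−y≈-3.000359; I≈2.003313, D=e−e_prev≈-3.003211; u=1·(-3.000359)+2·2.003313+1/2·(-3.003211)≈-0.495338; next y=1/2·5.000359+1/4·(-0.495338)≈2.376345
n=14: y≈2.376345, sp=2, e=sp−y≈-0.376345; I≈1.626968, D=e−e_prev≈2.624014; u=1·(-0.376345)+2·1.626968+1/2·2.624014≈4.189598; next y=1/2·2.376345+1/4·4.189598≈2.235572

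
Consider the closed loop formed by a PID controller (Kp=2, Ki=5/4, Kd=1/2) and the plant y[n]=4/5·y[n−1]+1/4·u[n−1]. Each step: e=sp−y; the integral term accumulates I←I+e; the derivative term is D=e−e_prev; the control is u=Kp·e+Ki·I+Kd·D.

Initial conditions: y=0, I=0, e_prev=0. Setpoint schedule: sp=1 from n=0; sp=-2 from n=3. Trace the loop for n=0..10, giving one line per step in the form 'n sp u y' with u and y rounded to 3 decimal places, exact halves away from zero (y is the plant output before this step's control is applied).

0 1 3.750 0.000
1 1 0.984 0.938
2 1 1.312 0.996
3 -2 -10.387 1.125
4 -2 -2.147 -1.697
5 -2 -3.197 -1.894
6 -2 -1.851 -2.315
7 -2 -1.669 -2.315
8 -2 -1.447 -2.269
9 -2 -1.433 -2.177
10 -2 -1.455 -2.100

(exact arithmetic carried between steps; '≈' marks a value shown rounded to 6 d.p. or computed from one; I and e_prev carry over from the previous line; the table rounds u and y to 3 d.p., halves away from zero)
n=0: y=0, sp=1, e=sp−y=1; I=1, D=e−e_prev=1; u=2·1+5/4·1+1/2·1=3.75; next y=4/5·0+1/4·3.75=0.9375
n=1: y=0.9375, sp=1, e=sp−y=0.0625; I=1.0625, D=e−e_prev=-0.9375; u=2·0.0625+5/4·1.0625+1/2·(-0.9375)=0.984375; next y=4/5·0.9375+1/4·0.984375≈0.996094
n=2: y≈0.996094, sp=1, e=sp−y≈0.003906; I≈1.066406, D=e−e_prev≈-0.058594; u=2·0.003906+5/4·1.066406+1/2·(-0.058594)≈1.311523; next y=4/5·0.996094+1/4·1.311523≈1.124756
n=3: y≈1.124756, sp=-2, e=sp−y≈-3.124756; I≈-2.058350, D=e−e_prev≈-3.128662; u=2·(-3.124756)+5/4·(-2.058350)+1/2·(-3.128662)≈-10.386780; next y=4/5·1.124756+1/4·(-10.386780)≈-1.696890
n=4: y≈-1.696890, sp=-2, e=sp−y≈-0.303110; I≈-2.361459, D=e−e_prev≈2.821646; u=2·(-0.303110)+5/4·(-2.361459)+1/2·2.821646≈-2.147221; next y=4/5·(-1.696890)+1/4·(-2.147221)≈-1.894317
n=5: y≈-1.894317, sp=-2, e=sp−y≈-0.105683; I≈-2.467142, D=e−e_prev≈0.197427; u=2·(-0.105683)+5/4·(-2.467142)+1/2·0.197427≈-3.196579; next y=4/5·(-1.894317)+1/4·(-3.196579)≈-2.314599
n=6: y≈-2.314599, sp=-2, e=sp−y≈0.314599; I≈-2.152543, D=e−e_prev≈0.420281; u=2·0.314599+5/4·(-2.152543)+1/2·0.420281≈-1.851341; next y=4/5·(-2.314599)+1/4·(-1.851341)≈-2.314514
n=7: y≈-2.314514, sp=-2, e=sp−y≈0.314514; I≈-1.838029, D=e−e_prev≈-0.000084; u=2·0.314514+5/4·(-1.838029)+1/2·(-0.000084)≈-1.668550; next y=4/5·(-2.314514)+1/4·(-1.668550)≈-2.268749
n=8: y≈-2.268749, sp=-2, e=sp−y≈0.268749; I≈-1.569280, D=e−e_prev≈-0.045765; u=2·0.268749+5/4·(-1.569280)+1/2·(-0.045765)≈-1.446985; next y=4/5·(-2.268749)+1/4·(-1.446985)≈-2.176745
n=9: y≈-2.176745, sp=-2, e=sp−y≈0.176745; I≈-1.392535, D=e−e_prev≈-0.092004; u=2·0.176745+5/4·(-1.392535)+1/2·(-0.092004)≈-1.433179; next y=4/5·(-2.176745)+1/4·(-1.433179)≈-2.099691
n=10: y≈-2.099691, sp=-2, e=sp−y≈0.099691; I≈-1.292844, D=e−e_prev≈-0.077054; u=2·0.099691+5/4·(-1.292844)+1/2·(-0.077054)≈-1.455199; next y=4/5·(-2.099691)+1/4·(-1.455199)≈-2.043553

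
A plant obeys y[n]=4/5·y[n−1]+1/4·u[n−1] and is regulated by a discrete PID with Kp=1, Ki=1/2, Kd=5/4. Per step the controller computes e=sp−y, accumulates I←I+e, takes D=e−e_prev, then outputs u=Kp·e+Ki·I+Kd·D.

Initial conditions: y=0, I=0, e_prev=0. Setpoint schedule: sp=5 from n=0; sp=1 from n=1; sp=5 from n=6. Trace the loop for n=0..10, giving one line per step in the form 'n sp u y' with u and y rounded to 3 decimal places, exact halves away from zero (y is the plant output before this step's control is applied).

0 5 13.750 0.000
1 1 -10.453 3.438
2 1 6.702 0.137
3 1 -1.525 1.785
4 1 2.173 1.047
5 1 0.309 1.381
6 5 12.083 1.182
7 5 1.086 3.966
8 5 6.518 3.444
9 5 4.057 4.385
10 5 5.163 4.522

(exact arithmetic carried between steps; '≈' marks a value shown rounded to 6 d.p. or computed from one; I and e_prev carry over from the previous line; the table rounds u and y to 3 d.p., halves away from zero)
n=0: y=0, sp=5, e=sp−y=5; I=5, D=e−e_prev=5; u=1·5+1/2·5+5/4·5=13.75; next y=4/5·0+1/4·13.75=3.4375
n=1: y=3.4375, sp=1, e=sp−y=-2.4375; I=2.5625, D=e−e_prev=-7.4375; u=1·(-2.4375)+1/2·2.5625+5/4·(-7.4375)=-10.453125; next y=4/5·3.4375+1/4·(-10.453125)≈0.136719
n=2: y≈0.136719, sp=1, e=sp−y≈0.863281; I≈3.425781, D=e−e_prev≈3.300781; u=1·0.863281+1/2·3.425781+5/4·3.300781≈6.702148; next y=4/5·0.136719+1/4·6.702148≈1.784912
n=3: y≈1.784912, sp=1, e=sp−y≈-0.784912; I≈2.640869, D=e−e_prev≈-1.648193; u=1·(-0.784912)+1/2·2.640869+5/4·(-1.648193)≈-1.524719; next y=4/5·1.784912+1/4·(-1.524719)≈1.046750
n=4: y≈1.046750, sp=1, e=sp−y≈-0.046750; I≈2.594119, D=e−e_prev≈0.738162; u=1·(-0.046750)+1/2·2.594119+5/4·0.738162≈2.173013; next y=4/5·1.046750+1/4·2.173013≈1.380653
n=5: y≈1.380653, sp=1, e=sp−y≈-0.380653; I≈2.213466, D=e−e_prev≈-0.333903; u=1·(-0.380653)+1/2·2.213466+5/4·(-0.333903)≈0.308701; next y=4/5·1.380653+1/4·0.308701≈1.181698
n=6: y≈1.181698, sp=5, e=sp−y≈3.818302; I≈6.031769, D=e−e_prev≈4.198955; u=1·3.818302+1/2·6.031769+5/4·4.198955≈12.082881; next y=4/5·1.181698+1/4·12.082881≈3.966078
n=7: y≈3.966078, sp=5, e=sp−y≈1.033922; I≈7.065690, D=e−e_prev≈-2.784381; u=1·1.033922+1/2·7.065690+5/4·(-2.784381)≈1.086291; next y=4/5·3.966078+1/4·1.086291≈3.444435
n=8: y≈3.444435, sp=5, e=sp−y≈1.555565; I≈8.621255, D=e−e_prev≈0.521643; u=1·1.555565+1/2·8.621255+5/4·0.521643≈6.518246; next y=4/5·3.444435+1/4·6.518246≈4.385110
n=9: y≈4.385110, sp=5, e=sp−y≈0.614890; I≈9.236145, D=e−e_prev≈-0.940674; u=1·0.614890+1/2·9.236145+5/4·(-0.940674)≈4.057120; next y=4/5·4.385110+1/4·4.057120≈4.522368
n=10: y≈4.522368, sp=5, e=sp−y≈0.477632; I≈9.713777, D=e−e_prev≈-0.137258; u=1·0.477632+1/2·9.713777+5/4·(-0.137258)≈5.162948; next y=4/5·4.522368+1/4·5.162948≈4.908631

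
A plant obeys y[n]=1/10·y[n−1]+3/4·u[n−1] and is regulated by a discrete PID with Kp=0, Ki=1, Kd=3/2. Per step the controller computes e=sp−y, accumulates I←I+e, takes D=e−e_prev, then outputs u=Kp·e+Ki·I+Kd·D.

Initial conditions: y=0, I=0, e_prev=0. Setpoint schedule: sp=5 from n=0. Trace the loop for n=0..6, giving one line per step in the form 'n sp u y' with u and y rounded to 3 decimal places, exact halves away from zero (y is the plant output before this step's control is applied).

(exact arithmetic carried between steps; '≈' marks a value shown rounded to 6 d.p. or computed from one; I and e_prev carry over from the previous line; the table rounds u and y to 3 d.p., halves away from zero)
n=0: y=0, sp=5, e=sp−y=5; I=5, D=e−e_prev=5; u=0·5+1·5+3/2·5=12.5; next y=1/10·0+3/4·12.5=9.375
n=1: y=9.375, sp=5, e=sp−y=-4.375; I=0.625, D=e−e_prev=-9.375; u=0·(-4.375)+1·0.625+3/2·(-9.375)=-13.4375; next y=1/10·9.375+3/4·(-13.4375)=-9.140625
n=2: y=-9.140625, sp=5, e=sp−y=14.140625; I=14.765625, D=e−e_prev=18.515625; u=0·14.140625+1·14.765625+3/2·18.515625≈42.539063; next y=1/10·(-9.140625)+3/4·42.539063≈30.990234
n=3: y≈30.990234, sp=5, e=sp−y≈-25.990234; I≈-11.224609, D=e−e_prev≈-40.130859; u=0·(-25.990234)+1·(-11.224609)+3/2·(-40.130859)≈-71.420898; next y=1/10·30.990234+3/4·(-71.420898)≈-50.466650
n=4: y≈-50.466650, sp=5, e=sp−y≈55.466650; I≈44.242041, D=e−e_prev≈81.456885; u=0·55.466650+1·44.242041+3/2·81.456885≈166.427368; next y=1/10·(-50.466650)+3/4·166.427368≈119.773861
n=5: y≈119.773861, sp=5, e=sp−y≈-114.773861; I≈-70.531820, D=e−e_prev≈-170.240511; u=0·(-114.773861)+1·(-70.531820)+3/2·(-170.240511)≈-325.892587; next y=1/10·119.773861+3/4·(-325.892587)≈-232.442054
n=6: y≈-232.442054, sp=5, e=sp−y≈237.442054; I≈166.910234, D=e−e_prev≈352.215915; u=0·237.442054+1·166.910234+3/2·352.215915≈695.234107; next y=1/10·(-232.442054)+3/4·695.234107≈498.181375

0 5 12.500 0.000
1 5 -13.438 9.375
2 5 42.539 -9.141
3 5 -71.421 30.990
4 5 166.427 -50.467
5 5 -325.893 119.774
6 5 695.234 -232.442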